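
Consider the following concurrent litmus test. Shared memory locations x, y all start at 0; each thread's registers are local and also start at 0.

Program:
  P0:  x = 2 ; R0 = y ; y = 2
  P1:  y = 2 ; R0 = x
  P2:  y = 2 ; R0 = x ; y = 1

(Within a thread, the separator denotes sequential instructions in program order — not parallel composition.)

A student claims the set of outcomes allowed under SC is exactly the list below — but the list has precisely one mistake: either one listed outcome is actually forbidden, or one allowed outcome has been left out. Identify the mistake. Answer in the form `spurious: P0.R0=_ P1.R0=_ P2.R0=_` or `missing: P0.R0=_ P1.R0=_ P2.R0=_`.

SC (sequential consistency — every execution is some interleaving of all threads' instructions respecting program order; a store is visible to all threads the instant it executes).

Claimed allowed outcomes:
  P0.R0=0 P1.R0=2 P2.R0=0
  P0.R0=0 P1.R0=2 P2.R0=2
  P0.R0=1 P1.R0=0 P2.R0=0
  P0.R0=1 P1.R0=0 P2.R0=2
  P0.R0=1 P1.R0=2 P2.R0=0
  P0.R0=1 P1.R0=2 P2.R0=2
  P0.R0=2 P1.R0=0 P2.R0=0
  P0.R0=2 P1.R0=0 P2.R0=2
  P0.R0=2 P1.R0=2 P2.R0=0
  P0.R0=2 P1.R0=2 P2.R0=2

outcome vector order: (P0.R0,P1.R0,P2.R0)
[SC] allowed = {<0 2 2>; <1 0 0>; <1 0 2>; <1 2 0>; <1 2 2>; <2 0 0>; <2 0 2>; <2 2 0>; <2 2 2>}
claimed∖SC = {<0 2 0>}

spurious: P0.R0=0 P1.R0=2 P2.R0=0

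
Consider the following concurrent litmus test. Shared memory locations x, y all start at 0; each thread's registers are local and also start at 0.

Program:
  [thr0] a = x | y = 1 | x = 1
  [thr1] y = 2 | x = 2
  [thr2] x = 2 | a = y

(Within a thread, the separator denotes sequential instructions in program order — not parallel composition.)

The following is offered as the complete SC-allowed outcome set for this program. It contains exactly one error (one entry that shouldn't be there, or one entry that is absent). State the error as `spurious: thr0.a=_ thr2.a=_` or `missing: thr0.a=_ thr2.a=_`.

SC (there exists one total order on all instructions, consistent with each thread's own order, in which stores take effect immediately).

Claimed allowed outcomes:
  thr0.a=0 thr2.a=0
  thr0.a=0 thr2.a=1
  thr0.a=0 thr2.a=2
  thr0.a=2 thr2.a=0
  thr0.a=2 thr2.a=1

outcome vector order: (thr0.a,thr2.a)
[SC] allowed = {0/0; 0/1; 0/2; 2/0; 2/1; 2/2}
SC∖claimed = {2/2}

missing: thr0.a=2 thr2.a=2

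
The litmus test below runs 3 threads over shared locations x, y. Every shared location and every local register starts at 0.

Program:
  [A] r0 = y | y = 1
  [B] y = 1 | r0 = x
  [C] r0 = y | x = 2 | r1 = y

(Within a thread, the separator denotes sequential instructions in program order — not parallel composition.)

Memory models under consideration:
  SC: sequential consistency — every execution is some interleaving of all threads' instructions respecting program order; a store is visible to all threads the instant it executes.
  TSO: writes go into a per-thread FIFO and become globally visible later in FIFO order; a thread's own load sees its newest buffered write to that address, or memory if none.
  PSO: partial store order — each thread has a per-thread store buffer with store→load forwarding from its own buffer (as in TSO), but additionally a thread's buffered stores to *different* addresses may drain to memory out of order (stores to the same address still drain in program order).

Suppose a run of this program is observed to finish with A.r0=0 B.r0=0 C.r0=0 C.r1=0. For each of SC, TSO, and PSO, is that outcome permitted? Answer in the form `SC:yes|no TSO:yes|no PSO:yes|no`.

SC:no TSO:yes PSO:yes

outcome vector order: (A.r0,B.r0,C.r0,C.r1)
under SC → 0/0/0/1; 0/0/1/1; 0/2/0/0; 0/2/0/1; 0/2/1/1; 1/0/0/1; 1/0/1/1; 1/2/0/0; 1/2/0/1; 1/2/1/1
under TSO → 0/0/0/0; 0/0/0/1; 0/0/1/1; 0/2/0/0; 0/2/0/1; 0/2/1/1; 1/0/0/0; 1/0/0/1; 1/0/1/1; 1/2/0/0; 1/2/0/1; 1/2/1/1
under PSO → 0/0/0/0; 0/0/0/1; 0/0/1/1; 0/2/0/0; 0/2/0/1; 0/2/1/1; 1/0/0/0; 1/0/0/1; 1/0/1/1; 1/2/0/0; 1/2/0/1; 1/2/1/1
target 0/0/0/0 ∈ {TSO,PSO}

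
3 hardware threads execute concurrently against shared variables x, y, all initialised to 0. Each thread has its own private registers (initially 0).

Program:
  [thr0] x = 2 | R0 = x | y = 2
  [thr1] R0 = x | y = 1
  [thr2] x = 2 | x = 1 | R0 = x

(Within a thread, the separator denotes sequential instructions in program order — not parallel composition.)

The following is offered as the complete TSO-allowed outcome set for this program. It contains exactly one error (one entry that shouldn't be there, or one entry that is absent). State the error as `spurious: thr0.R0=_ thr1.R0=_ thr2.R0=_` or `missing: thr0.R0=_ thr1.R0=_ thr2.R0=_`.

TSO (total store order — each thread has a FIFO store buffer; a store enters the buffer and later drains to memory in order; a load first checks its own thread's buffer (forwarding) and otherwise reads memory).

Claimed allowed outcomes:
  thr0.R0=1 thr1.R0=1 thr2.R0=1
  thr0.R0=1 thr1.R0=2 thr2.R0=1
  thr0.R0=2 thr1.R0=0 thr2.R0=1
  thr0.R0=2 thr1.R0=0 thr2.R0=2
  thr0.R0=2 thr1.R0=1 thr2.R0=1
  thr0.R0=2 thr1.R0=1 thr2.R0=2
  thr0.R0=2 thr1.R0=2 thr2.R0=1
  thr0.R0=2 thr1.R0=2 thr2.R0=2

outcome vector order: (thr0.R0,thr1.R0,thr2.R0)
TSO (9): 101; 111; 121; 201; 202; 211; 212; 221; 222
TSO∖claimed = {101}

missing: thr0.R0=1 thr1.R0=0 thr2.R0=1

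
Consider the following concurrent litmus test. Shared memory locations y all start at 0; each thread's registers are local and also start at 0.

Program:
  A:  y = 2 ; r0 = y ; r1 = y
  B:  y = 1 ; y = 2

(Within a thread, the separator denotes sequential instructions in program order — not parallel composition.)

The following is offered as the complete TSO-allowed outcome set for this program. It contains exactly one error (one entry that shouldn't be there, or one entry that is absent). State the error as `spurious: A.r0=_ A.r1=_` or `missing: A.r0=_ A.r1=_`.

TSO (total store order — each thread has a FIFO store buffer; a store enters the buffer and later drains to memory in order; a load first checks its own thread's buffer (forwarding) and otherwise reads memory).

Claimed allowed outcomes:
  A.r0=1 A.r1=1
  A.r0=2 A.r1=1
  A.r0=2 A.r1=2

outcome vector order: (A.r0,A.r1)
[TSO] allowed = {<1 1> <1 2> <2 1> <2 2>}
TSO∖claimed = {<1 2>}

missing: A.r0=1 A.r1=2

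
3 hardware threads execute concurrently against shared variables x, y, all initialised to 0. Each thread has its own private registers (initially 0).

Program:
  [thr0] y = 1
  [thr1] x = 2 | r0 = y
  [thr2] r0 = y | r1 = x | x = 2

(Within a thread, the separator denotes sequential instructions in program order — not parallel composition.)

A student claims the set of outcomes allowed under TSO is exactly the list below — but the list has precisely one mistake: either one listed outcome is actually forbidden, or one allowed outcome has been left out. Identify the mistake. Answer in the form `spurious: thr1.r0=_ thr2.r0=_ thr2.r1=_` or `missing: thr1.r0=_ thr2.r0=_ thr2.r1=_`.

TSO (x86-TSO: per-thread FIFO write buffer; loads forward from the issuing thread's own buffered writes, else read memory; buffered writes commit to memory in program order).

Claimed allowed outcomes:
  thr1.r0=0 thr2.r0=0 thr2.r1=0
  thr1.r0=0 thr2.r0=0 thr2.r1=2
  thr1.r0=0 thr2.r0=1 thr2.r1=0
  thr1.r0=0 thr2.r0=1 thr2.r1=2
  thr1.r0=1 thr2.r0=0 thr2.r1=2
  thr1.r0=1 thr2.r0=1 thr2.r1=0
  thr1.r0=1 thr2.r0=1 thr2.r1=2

missing: thr1.r0=1 thr2.r0=0 thr2.r1=0

outcome vector order: (thr1.r0,thr2.r0,thr2.r1)
TSO: 8 outcomes — {0/0/0; 0/0/2; 0/1/0; 0/1/2; 1/0/0; 1/0/2; 1/1/0; 1/1/2}
TSO∖claimed = {1/0/0}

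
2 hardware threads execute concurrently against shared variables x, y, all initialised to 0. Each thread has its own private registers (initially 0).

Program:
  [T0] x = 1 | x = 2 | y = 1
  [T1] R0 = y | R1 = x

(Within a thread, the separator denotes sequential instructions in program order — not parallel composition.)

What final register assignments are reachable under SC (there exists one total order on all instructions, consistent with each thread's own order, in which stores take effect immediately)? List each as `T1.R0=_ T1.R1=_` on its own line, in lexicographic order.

T1.R0=0 T1.R1=0
T1.R0=0 T1.R1=1
T1.R0=0 T1.R1=2
T1.R0=1 T1.R1=2

outcome vector order: (T1.R0,T1.R1)
|SC outcomes| = 4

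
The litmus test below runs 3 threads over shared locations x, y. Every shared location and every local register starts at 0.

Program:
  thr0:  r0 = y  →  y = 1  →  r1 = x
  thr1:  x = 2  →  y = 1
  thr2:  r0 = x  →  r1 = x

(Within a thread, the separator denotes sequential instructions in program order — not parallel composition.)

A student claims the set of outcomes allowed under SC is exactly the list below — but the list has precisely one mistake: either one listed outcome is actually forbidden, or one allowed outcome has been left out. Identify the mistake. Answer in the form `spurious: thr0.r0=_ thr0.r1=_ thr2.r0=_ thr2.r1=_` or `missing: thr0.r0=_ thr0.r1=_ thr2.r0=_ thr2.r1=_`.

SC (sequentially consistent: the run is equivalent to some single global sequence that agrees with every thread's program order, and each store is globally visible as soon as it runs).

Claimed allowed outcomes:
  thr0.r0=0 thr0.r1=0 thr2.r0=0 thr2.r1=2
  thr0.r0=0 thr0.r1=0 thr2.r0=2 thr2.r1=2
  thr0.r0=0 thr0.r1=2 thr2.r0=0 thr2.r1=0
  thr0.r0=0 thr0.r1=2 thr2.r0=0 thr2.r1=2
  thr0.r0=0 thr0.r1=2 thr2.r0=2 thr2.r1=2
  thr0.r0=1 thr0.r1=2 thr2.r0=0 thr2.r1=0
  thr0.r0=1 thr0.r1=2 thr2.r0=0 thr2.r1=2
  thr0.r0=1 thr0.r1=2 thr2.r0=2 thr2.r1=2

missing: thr0.r0=0 thr0.r1=0 thr2.r0=0 thr2.r1=0

outcome vector order: (thr0.r0,thr0.r1,thr2.r0,thr2.r1)
[SC] allowed = {<0 0 0 0>, <0 0 0 2>, <0 0 2 2>, <0 2 0 0>, <0 2 0 2>, <0 2 2 2>, <1 2 0 0>, <1 2 0 2>, <1 2 2 2>}
SC∖claimed = {<0 0 0 0>}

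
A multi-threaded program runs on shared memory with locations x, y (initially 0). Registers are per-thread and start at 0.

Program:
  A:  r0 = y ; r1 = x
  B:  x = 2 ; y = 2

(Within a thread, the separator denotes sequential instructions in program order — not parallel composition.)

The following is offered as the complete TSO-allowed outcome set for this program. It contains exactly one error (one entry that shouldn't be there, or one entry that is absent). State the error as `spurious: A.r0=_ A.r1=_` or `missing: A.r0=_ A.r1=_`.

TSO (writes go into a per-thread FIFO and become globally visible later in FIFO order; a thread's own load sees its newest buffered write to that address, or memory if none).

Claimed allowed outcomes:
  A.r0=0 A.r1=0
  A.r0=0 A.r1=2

missing: A.r0=2 A.r1=2

outcome vector order: (A.r0,A.r1)
under TSO → 0/0; 0/2; 2/2
TSO∖claimed = {2/2}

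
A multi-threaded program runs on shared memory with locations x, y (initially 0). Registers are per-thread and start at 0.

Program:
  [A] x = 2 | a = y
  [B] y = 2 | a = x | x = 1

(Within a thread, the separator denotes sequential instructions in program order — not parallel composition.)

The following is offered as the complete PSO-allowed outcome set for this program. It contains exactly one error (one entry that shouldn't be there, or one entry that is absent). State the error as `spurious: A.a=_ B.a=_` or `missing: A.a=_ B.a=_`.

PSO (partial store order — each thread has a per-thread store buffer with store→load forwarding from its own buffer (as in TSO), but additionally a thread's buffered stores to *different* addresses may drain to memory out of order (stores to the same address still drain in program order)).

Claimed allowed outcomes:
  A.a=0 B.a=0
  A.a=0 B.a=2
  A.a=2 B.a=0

missing: A.a=2 B.a=2

outcome vector order: (A.a,B.a)
[PSO] allowed = {(0,0), (0,2), (2,0), (2,2)}
PSO∖claimed = {(2,2)}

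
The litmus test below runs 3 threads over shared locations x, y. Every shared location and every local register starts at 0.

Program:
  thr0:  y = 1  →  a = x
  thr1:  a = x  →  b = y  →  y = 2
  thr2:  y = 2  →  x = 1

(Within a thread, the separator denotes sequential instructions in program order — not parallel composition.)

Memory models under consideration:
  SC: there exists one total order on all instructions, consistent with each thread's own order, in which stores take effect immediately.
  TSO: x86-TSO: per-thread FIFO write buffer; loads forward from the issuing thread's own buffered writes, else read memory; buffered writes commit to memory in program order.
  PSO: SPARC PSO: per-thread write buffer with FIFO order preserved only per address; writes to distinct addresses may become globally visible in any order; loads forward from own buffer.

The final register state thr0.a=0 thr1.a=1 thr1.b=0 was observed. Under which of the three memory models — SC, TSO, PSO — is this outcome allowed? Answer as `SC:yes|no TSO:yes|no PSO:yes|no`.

SC:no TSO:no PSO:yes

outcome vector order: (thr0.a,thr1.a,thr1.b)
SC: 10 outcomes — {000 001 002 011 012 100 101 102 111 112}
TSO: 10 outcomes — {000 001 002 011 012 100 101 102 111 112}
PSO: 12 outcomes — {000 001 002 010 011 012 100 101 102 110 111 112}
target 010 ∈ {PSO}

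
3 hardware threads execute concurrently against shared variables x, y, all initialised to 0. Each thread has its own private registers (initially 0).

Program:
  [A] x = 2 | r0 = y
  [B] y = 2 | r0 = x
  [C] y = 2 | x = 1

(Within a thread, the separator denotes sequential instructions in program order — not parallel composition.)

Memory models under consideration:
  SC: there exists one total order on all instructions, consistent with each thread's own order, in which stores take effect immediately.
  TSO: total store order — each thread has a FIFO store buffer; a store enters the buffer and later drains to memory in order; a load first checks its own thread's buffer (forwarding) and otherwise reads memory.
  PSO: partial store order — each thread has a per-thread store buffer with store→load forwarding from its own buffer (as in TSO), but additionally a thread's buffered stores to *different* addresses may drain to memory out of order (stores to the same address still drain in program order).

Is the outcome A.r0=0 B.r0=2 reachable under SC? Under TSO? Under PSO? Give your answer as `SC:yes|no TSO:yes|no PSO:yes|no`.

outcome vector order: (A.r0,B.r0)
SC (5): 0/1; 0/2; 2/0; 2/1; 2/2
TSO (6): 0/0; 0/1; 0/2; 2/0; 2/1; 2/2
PSO (6): 0/0; 0/1; 0/2; 2/0; 2/1; 2/2
target 0/2 ∈ {SC,TSO,PSO}

SC:yes TSO:yes PSO:yes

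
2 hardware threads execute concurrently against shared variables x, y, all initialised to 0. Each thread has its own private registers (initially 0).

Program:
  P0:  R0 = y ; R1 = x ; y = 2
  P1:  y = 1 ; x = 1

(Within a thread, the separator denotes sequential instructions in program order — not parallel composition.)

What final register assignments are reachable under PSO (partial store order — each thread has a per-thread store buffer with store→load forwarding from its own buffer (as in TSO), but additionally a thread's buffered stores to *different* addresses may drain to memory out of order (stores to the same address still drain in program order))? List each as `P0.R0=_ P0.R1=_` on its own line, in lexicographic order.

P0.R0=0 P0.R1=0
P0.R0=0 P0.R1=1
P0.R0=1 P0.R1=0
P0.R0=1 P0.R1=1

outcome vector order: (P0.R0,P0.R1)
|PSO outcomes| = 4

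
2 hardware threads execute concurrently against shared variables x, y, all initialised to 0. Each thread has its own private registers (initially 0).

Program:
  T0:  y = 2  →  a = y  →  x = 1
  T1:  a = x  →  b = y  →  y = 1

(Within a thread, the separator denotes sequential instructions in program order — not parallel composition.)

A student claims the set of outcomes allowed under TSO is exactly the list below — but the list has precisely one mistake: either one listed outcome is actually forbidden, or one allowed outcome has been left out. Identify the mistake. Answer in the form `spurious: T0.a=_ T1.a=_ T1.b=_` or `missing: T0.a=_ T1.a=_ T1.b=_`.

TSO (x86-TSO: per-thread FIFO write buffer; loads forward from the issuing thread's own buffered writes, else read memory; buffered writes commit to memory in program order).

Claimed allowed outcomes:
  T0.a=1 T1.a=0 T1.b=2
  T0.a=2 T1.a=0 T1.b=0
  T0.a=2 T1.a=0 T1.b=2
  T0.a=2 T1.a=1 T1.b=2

outcome vector order: (T0.a,T1.a,T1.b)
[TSO] allowed = {(1,0,0); (1,0,2); (2,0,0); (2,0,2); (2,1,2)}
TSO∖claimed = {(1,0,0)}

missing: T0.a=1 T1.a=0 T1.b=0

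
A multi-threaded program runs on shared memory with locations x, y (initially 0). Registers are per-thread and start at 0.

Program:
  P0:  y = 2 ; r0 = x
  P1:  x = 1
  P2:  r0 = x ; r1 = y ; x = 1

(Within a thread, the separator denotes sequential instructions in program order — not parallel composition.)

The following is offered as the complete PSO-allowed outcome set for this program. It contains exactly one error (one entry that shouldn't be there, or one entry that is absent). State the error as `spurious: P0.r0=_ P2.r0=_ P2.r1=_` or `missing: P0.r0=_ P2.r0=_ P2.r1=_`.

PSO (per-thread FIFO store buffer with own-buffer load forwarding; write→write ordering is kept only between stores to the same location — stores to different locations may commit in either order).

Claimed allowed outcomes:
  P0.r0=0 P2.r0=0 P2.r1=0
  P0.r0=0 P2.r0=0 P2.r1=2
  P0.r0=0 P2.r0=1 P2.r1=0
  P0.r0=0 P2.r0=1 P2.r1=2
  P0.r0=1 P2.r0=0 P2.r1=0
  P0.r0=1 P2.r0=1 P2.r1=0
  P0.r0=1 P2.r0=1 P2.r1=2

missing: P0.r0=1 P2.r0=0 P2.r1=2

outcome vector order: (P0.r0,P2.r0,P2.r1)
PSO: 8 outcomes — {000 002 010 012 100 102 110 112}
PSO∖claimed = {102}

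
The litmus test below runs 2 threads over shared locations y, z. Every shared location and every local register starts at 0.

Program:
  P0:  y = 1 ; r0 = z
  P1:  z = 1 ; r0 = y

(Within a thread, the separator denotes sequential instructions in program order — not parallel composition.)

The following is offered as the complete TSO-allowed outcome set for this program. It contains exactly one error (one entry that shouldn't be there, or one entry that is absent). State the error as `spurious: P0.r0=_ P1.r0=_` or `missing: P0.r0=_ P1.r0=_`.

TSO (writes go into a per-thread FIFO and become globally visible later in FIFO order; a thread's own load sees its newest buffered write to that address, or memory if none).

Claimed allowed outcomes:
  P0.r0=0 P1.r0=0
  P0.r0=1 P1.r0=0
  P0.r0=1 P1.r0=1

missing: P0.r0=0 P1.r0=1

outcome vector order: (P0.r0,P1.r0)
under TSO → 00, 01, 10, 11
TSO∖claimed = {01}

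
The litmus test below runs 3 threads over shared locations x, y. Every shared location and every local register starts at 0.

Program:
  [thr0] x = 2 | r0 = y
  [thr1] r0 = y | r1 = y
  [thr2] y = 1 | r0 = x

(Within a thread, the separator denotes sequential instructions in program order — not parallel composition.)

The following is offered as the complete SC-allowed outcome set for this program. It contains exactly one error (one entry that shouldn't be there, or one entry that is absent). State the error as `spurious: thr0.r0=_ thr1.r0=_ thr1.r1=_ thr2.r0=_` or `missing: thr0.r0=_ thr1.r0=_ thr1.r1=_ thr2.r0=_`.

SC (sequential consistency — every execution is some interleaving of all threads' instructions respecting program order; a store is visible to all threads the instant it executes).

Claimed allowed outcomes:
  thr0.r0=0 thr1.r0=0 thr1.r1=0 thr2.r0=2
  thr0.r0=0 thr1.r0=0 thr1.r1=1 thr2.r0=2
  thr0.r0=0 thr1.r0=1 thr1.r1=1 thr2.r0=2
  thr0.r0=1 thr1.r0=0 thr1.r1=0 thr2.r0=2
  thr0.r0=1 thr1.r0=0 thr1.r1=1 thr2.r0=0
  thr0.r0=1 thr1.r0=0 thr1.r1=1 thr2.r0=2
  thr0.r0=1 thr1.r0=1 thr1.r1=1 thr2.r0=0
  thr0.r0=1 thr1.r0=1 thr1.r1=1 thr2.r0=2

outcome vector order: (thr0.r0,thr1.r0,thr1.r1,thr2.r0)
[SC] allowed = {0/0/0/2, 0/0/1/2, 0/1/1/2, 1/0/0/0, 1/0/0/2, 1/0/1/0, 1/0/1/2, 1/1/1/0, 1/1/1/2}
SC∖claimed = {1/0/0/0}

missing: thr0.r0=1 thr1.r0=0 thr1.r1=0 thr2.r0=0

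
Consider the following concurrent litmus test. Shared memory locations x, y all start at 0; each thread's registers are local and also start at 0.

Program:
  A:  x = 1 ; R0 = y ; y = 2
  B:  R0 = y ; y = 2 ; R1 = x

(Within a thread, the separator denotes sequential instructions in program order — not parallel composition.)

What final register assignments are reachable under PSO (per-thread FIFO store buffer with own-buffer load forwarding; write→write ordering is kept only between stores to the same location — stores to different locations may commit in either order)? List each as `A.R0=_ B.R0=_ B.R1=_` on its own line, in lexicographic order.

A.R0=0 B.R0=0 B.R1=0
A.R0=0 B.R0=0 B.R1=1
A.R0=0 B.R0=2 B.R1=0
A.R0=0 B.R0=2 B.R1=1
A.R0=2 B.R0=0 B.R1=0
A.R0=2 B.R0=0 B.R1=1

outcome vector order: (A.R0,B.R0,B.R1)
|PSO outcomes| = 6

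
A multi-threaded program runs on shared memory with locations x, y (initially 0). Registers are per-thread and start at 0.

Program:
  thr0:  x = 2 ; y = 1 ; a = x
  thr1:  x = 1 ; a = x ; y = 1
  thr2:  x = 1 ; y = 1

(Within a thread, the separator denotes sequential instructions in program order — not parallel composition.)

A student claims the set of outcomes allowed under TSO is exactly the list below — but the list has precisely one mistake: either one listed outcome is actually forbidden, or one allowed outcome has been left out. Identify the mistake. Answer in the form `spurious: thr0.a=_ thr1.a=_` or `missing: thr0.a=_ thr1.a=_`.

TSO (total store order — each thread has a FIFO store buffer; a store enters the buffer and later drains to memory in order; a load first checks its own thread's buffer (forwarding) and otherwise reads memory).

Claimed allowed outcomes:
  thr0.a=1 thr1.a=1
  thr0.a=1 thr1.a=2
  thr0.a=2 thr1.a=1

outcome vector order: (thr0.a,thr1.a)
[TSO] allowed = {(1,1); (1,2); (2,1); (2,2)}
TSO∖claimed = {(2,2)}

missing: thr0.a=2 thr1.a=2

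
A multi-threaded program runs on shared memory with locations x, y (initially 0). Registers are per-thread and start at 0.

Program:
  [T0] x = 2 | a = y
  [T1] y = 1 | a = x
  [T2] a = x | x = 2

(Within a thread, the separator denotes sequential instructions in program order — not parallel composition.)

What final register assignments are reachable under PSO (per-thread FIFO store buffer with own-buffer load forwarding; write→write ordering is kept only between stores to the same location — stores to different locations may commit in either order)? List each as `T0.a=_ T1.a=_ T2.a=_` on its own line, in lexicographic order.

outcome vector order: (T0.a,T1.a,T2.a)
|PSO outcomes| = 8

T0.a=0 T1.a=0 T2.a=0
T0.a=0 T1.a=0 T2.a=2
T0.a=0 T1.a=2 T2.a=0
T0.a=0 T1.a=2 T2.a=2
T0.a=1 T1.a=0 T2.a=0
T0.a=1 T1.a=0 T2.a=2
T0.a=1 T1.a=2 T2.a=0
T0.a=1 T1.a=2 T2.a=2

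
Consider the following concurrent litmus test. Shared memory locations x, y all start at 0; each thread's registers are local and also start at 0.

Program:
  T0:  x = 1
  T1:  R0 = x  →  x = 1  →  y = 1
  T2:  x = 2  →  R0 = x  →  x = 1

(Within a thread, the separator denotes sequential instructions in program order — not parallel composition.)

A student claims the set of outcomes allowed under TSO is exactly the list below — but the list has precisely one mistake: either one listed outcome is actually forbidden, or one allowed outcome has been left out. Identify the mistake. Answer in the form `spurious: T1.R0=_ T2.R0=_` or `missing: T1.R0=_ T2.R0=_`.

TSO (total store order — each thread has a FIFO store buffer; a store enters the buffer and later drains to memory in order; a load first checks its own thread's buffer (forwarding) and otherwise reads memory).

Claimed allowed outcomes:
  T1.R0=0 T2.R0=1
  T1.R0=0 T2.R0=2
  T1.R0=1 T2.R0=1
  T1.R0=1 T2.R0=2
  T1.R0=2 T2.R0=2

outcome vector order: (T1.R0,T2.R0)
TSO: 6 outcomes — {(0,1) (0,2) (1,1) (1,2) (2,1) (2,2)}
TSO∖claimed = {(2,1)}

missing: T1.R0=2 T2.R0=1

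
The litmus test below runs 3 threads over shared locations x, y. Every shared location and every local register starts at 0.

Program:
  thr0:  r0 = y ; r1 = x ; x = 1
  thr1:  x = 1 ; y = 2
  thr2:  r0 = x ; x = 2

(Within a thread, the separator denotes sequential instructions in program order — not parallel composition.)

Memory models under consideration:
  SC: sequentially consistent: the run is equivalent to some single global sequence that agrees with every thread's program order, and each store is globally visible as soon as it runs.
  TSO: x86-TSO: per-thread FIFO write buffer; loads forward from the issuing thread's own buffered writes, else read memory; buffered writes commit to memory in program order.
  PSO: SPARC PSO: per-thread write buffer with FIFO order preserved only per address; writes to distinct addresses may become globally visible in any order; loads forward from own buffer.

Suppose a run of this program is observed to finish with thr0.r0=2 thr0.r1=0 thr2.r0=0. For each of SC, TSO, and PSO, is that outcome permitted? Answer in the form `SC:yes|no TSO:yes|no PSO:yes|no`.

outcome vector order: (thr0.r0,thr0.r1,thr2.r0)
[SC] allowed = {(0,0,0); (0,0,1); (0,1,0); (0,1,1); (0,2,0); (0,2,1); (2,1,0); (2,1,1); (2,2,0); (2,2,1)}
[TSO] allowed = {(0,0,0); (0,0,1); (0,1,0); (0,1,1); (0,2,0); (0,2,1); (2,1,0); (2,1,1); (2,2,0); (2,2,1)}
[PSO] allowed = {(0,0,0); (0,0,1); (0,1,0); (0,1,1); (0,2,0); (0,2,1); (2,0,0); (2,0,1); (2,1,0); (2,1,1); (2,2,0); (2,2,1)}
target (2,0,0) ∈ {PSO}

SC:no TSO:no PSO:yes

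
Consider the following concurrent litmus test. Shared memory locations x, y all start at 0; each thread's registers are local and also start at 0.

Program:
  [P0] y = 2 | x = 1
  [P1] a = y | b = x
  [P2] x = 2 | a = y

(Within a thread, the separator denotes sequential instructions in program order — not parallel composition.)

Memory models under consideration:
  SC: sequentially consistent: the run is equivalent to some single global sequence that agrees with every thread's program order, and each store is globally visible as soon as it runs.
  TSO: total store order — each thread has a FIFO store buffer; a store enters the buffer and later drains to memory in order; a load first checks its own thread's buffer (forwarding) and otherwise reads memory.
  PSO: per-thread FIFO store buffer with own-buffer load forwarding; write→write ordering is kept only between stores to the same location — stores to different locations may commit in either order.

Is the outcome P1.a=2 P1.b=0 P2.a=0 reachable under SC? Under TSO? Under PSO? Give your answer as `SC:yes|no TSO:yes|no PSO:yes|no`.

outcome vector order: (P1.a,P1.b,P2.a)
SC (11): (0,0,0) (0,0,2) (0,1,0) (0,1,2) (0,2,0) (0,2,2) (2,0,2) (2,1,0) (2,1,2) (2,2,0) (2,2,2)
TSO (12): (0,0,0) (0,0,2) (0,1,0) (0,1,2) (0,2,0) (0,2,2) (2,0,0) (2,0,2) (2,1,0) (2,1,2) (2,2,0) (2,2,2)
PSO (12): (0,0,0) (0,0,2) (0,1,0) (0,1,2) (0,2,0) (0,2,2) (2,0,0) (2,0,2) (2,1,0) (2,1,2) (2,2,0) (2,2,2)
target (2,0,0) ∈ {TSO,PSO}

SC:no TSO:yes PSO:yes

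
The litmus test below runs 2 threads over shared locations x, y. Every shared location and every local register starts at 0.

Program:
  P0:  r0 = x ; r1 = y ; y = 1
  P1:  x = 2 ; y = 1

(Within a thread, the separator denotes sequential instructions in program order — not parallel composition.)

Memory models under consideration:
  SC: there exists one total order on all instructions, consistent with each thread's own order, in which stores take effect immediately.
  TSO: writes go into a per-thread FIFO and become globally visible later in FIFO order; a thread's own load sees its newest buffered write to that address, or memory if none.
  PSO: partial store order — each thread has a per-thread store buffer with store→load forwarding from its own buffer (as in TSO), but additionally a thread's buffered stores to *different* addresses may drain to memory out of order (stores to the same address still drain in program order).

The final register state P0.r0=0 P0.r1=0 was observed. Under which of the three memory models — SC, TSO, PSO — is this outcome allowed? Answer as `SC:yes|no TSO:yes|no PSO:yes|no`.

outcome vector order: (P0.r0,P0.r1)
under SC → (0,0) (0,1) (2,0) (2,1)
under TSO → (0,0) (0,1) (2,0) (2,1)
under PSO → (0,0) (0,1) (2,0) (2,1)
target (0,0) ∈ {SC,TSO,PSO}

SC:yes TSO:yes PSO:yes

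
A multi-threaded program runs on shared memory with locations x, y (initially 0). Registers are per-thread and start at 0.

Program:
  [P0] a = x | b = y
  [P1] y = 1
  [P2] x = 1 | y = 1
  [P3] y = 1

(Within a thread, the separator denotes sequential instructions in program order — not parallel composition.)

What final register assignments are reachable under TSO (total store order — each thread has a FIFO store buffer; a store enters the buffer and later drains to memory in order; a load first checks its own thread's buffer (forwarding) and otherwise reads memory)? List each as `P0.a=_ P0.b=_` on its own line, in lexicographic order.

outcome vector order: (P0.a,P0.b)
|TSO outcomes| = 4

P0.a=0 P0.b=0
P0.a=0 P0.b=1
P0.a=1 P0.b=0
P0.a=1 P0.b=1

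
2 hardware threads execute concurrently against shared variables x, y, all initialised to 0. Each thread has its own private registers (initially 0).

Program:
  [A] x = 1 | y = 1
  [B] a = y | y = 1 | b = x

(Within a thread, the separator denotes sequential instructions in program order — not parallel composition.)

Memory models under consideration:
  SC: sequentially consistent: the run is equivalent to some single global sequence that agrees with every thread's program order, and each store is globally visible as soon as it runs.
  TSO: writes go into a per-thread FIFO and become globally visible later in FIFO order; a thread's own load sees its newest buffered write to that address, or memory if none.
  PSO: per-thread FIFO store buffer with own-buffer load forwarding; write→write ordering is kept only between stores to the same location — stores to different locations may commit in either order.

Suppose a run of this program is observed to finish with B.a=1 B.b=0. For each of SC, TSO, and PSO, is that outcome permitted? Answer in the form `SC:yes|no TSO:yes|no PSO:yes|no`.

SC:no TSO:no PSO:yes

outcome vector order: (B.a,B.b)
under SC → 0/0 0/1 1/1
under TSO → 0/0 0/1 1/1
under PSO → 0/0 0/1 1/0 1/1
target 1/0 ∈ {PSO}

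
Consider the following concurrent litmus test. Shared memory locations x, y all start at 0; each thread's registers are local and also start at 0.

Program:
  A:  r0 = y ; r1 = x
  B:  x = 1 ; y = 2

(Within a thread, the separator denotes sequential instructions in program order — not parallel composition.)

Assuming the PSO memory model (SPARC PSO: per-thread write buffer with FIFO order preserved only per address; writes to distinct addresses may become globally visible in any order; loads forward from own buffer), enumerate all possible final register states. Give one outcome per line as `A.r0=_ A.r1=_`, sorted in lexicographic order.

outcome vector order: (A.r0,A.r1)
|PSO outcomes| = 4

A.r0=0 A.r1=0
A.r0=0 A.r1=1
A.r0=2 A.r1=0
A.r0=2 A.r1=1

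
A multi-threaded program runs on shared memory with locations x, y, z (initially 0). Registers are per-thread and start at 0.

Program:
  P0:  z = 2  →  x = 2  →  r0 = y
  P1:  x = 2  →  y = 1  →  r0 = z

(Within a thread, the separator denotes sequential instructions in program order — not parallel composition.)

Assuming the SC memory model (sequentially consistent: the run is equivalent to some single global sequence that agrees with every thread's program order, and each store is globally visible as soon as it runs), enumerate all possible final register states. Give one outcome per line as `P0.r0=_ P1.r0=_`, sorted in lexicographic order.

outcome vector order: (P0.r0,P1.r0)
|SC outcomes| = 3

P0.r0=0 P1.r0=2
P0.r0=1 P1.r0=0
P0.r0=1 P1.r0=2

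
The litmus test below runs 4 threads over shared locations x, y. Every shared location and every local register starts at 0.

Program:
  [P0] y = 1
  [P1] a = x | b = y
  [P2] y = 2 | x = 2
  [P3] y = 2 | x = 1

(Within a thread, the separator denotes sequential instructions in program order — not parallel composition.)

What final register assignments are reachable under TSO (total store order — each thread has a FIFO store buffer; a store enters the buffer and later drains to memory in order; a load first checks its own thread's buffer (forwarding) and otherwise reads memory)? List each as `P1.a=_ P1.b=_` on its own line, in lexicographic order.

outcome vector order: (P1.a,P1.b)
|TSO outcomes| = 7

P1.a=0 P1.b=0
P1.a=0 P1.b=1
P1.a=0 P1.b=2
P1.a=1 P1.b=1
P1.a=1 P1.b=2
P1.a=2 P1.b=1
P1.a=2 P1.b=2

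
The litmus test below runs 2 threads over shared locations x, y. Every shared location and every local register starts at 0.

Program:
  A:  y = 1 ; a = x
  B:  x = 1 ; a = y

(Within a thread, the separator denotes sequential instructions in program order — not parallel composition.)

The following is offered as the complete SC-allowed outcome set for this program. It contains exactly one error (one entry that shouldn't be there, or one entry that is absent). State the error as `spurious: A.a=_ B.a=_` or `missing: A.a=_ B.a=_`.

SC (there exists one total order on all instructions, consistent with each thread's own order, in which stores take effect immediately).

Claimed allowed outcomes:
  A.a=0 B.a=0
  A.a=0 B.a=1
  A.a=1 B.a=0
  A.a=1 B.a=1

spurious: A.a=0 B.a=0

outcome vector order: (A.a,B.a)
[SC] allowed = {<0 1>; <1 0>; <1 1>}
claimed∖SC = {<0 0>}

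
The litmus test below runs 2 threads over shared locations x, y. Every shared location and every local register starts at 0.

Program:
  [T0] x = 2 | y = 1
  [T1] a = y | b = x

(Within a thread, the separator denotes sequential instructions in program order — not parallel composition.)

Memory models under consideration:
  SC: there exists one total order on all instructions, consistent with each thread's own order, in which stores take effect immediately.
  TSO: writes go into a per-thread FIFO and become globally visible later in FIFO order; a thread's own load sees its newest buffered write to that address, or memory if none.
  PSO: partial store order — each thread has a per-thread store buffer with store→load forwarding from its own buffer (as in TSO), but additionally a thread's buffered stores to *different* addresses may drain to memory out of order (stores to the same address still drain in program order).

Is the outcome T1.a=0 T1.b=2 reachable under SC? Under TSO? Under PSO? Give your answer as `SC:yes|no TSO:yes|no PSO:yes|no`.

SC:yes TSO:yes PSO:yes

outcome vector order: (T1.a,T1.b)
[SC] allowed = {0/0; 0/2; 1/2}
[TSO] allowed = {0/0; 0/2; 1/2}
[PSO] allowed = {0/0; 0/2; 1/0; 1/2}
target 0/2 ∈ {SC,TSO,PSO}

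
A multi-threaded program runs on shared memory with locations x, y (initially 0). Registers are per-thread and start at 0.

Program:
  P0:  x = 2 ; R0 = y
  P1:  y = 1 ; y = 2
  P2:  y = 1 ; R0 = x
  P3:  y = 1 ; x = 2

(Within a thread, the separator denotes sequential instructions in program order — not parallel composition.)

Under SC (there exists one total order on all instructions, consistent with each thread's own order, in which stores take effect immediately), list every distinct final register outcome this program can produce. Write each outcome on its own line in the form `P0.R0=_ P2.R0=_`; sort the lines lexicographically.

P0.R0=0 P2.R0=2
P0.R0=1 P2.R0=0
P0.R0=1 P2.R0=2
P0.R0=2 P2.R0=0
P0.R0=2 P2.R0=2

outcome vector order: (P0.R0,P2.R0)
|SC outcomes| = 5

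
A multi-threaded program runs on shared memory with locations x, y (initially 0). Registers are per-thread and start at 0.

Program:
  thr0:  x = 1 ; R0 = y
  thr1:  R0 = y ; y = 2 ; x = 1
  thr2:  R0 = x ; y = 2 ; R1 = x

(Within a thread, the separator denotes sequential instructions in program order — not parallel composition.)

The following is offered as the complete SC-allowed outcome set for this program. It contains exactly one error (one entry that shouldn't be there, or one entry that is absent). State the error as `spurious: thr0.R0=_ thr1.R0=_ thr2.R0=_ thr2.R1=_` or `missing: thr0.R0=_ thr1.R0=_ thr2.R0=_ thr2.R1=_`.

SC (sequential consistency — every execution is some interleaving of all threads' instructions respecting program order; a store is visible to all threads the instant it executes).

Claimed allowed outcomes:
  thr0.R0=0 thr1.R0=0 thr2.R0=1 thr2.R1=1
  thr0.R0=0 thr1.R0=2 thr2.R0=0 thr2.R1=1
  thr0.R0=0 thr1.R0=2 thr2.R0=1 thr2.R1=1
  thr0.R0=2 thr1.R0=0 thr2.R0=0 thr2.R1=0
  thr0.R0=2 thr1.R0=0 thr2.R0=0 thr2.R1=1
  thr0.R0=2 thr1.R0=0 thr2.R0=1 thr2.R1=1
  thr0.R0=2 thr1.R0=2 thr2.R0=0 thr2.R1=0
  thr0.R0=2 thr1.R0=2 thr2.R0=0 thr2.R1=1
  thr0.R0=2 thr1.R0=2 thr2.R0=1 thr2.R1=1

missing: thr0.R0=0 thr1.R0=0 thr2.R0=0 thr2.R1=1

outcome vector order: (thr0.R0,thr1.R0,thr2.R0,thr2.R1)
SC: 10 outcomes — {0/0/0/1, 0/0/1/1, 0/2/0/1, 0/2/1/1, 2/0/0/0, 2/0/0/1, 2/0/1/1, 2/2/0/0, 2/2/0/1, 2/2/1/1}
SC∖claimed = {0/0/0/1}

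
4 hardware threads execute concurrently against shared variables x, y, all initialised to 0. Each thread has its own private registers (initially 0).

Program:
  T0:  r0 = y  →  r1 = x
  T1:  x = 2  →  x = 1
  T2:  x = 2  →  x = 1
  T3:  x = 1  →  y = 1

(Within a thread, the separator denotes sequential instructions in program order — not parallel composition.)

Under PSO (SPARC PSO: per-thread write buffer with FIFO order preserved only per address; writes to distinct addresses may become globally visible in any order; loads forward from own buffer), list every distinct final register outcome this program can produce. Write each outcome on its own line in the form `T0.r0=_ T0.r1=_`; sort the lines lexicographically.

T0.r0=0 T0.r1=0
T0.r0=0 T0.r1=1
T0.r0=0 T0.r1=2
T0.r0=1 T0.r1=0
T0.r0=1 T0.r1=1
T0.r0=1 T0.r1=2

outcome vector order: (T0.r0,T0.r1)
|PSO outcomes| = 6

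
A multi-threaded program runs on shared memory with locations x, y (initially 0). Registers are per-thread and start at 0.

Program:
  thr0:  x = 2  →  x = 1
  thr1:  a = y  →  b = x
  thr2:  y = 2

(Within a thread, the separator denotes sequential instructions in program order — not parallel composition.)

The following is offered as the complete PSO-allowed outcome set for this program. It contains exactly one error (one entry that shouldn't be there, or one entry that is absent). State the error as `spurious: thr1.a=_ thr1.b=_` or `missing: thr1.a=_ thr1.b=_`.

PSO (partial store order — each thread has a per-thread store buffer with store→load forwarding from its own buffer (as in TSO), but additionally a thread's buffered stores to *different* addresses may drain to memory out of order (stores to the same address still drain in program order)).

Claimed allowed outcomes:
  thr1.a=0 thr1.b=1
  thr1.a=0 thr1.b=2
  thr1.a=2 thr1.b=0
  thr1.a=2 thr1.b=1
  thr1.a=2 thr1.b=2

outcome vector order: (thr1.a,thr1.b)
under PSO → (0,0), (0,1), (0,2), (2,0), (2,1), (2,2)
PSO∖claimed = {(0,0)}

missing: thr1.a=0 thr1.b=0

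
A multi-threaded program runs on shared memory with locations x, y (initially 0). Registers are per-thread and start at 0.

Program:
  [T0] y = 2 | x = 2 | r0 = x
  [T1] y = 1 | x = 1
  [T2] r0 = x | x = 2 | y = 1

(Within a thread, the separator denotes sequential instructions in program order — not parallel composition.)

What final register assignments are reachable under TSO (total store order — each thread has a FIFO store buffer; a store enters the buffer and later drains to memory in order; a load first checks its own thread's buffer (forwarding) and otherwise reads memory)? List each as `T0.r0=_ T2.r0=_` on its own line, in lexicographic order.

outcome vector order: (T0.r0,T2.r0)
|TSO outcomes| = 6

T0.r0=1 T2.r0=0
T0.r0=1 T2.r0=1
T0.r0=1 T2.r0=2
T0.r0=2 T2.r0=0
T0.r0=2 T2.r0=1
T0.r0=2 T2.r0=2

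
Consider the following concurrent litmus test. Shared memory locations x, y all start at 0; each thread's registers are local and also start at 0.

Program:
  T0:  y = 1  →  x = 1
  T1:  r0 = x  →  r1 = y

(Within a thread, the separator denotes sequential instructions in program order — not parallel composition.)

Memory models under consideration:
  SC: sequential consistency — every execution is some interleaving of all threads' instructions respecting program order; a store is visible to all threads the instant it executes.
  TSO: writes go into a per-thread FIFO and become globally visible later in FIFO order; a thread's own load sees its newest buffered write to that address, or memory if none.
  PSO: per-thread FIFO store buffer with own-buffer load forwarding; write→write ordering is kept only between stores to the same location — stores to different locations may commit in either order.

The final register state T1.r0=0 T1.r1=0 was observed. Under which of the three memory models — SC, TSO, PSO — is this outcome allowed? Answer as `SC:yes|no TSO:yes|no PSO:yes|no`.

outcome vector order: (T1.r0,T1.r1)
SC: 3 outcomes — {0/0 0/1 1/1}
TSO: 3 outcomes — {0/0 0/1 1/1}
PSO: 4 outcomes — {0/0 0/1 1/0 1/1}
target 0/0 ∈ {SC,TSO,PSO}

SC:yes TSO:yes PSO:yes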